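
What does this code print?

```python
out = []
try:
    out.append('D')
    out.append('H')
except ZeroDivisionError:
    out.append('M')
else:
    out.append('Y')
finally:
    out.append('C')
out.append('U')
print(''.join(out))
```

Execution trace: 'D' (try body) → 'H' (try body, no exception) → 'Y' (else) → 'C' (finally) → 'U' (after the try/except). Output: DHYCU

Answer: DHYCU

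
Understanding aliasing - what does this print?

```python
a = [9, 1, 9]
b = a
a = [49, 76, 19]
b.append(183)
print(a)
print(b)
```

Key concept: rebinding vs mutation: a is rebound to a new list, b still points at the original.
Step by step:
`a = [9, 1, 9]` → a = [9, 1, 9]
`b = a` → b = [9, 1, 9] (same object as a)
`a = [49, 76, 19]` → a = [49, 76, 19]
`b.append(183)` → b = [9, 1, 9, 183]
`print(a)` → prints [49, 76, 19]
`print(b)` → prints [9, 1, 9, 183]

Answer:
[49, 76, 19]
[9, 1, 9, 183]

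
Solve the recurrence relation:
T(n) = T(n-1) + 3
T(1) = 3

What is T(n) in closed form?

Unrolling: T(n) = T(1) + 3·(n-1) = 3 + 3(n-1) = 3n.

Answer: T(n) = 3n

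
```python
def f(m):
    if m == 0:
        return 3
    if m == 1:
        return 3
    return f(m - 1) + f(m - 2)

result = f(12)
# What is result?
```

Build up from base cases: f(0)=3, f(1)=3, f(2)=6, f(3)=9, f(4)=15, f(5)=24, f(6)=39, ..., f(12)=699

Answer: 699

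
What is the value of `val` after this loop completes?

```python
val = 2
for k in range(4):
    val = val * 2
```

Multiply by 2, 4 times: 2 * 2^4 = 32
`val` takes the values: 2 → 4 → 8 → 16 → 32

Answer: 32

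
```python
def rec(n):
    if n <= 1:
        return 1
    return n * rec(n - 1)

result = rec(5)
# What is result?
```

rec(5) = 5 * 4 * 3 * 2 * 1 = 120

Answer: 120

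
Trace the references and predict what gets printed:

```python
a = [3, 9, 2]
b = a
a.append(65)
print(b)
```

Key concept: basic list aliasing.
Step by step:
`a = [3, 9, 2]` → a = [3, 9, 2]
`b = a` → b = [3, 9, 2] (same object as a)
`a.append(65)` → a = [3, 9, 2, 65] (same object as b); b = [3, 9, 2, 65] (same object as a)
`print(b)` → prints [3, 9, 2, 65]

Answer: [3, 9, 2, 65]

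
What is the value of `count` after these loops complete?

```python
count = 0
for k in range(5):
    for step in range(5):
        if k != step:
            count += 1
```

5² - 5 (exclude diagonal)
`count` takes the values: 0 → 1 → 2 → 3 → 4 → 5 → 6 → 7 → 8 → 9 → 10 → 11 → 12 → 13 → 14 → 15 → 16 → 17 → 18 → 19 → 20

Answer: 20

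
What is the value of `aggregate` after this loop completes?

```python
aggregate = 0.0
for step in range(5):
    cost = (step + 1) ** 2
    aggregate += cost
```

Sum of squared losses 1² + 2² + ... + 5²
`aggregate` takes the values: 0.0 → 1.0 → 5.0 → 14.0 → 30.0 → 55.0

Answer: 55.0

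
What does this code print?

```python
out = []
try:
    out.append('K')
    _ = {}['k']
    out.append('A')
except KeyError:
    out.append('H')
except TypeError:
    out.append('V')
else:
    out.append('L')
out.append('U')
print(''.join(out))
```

Execution trace: 'K' (try body) → 'H' (except KeyError) → 'U' (after the try/except). Output: KHU

Answer: KHU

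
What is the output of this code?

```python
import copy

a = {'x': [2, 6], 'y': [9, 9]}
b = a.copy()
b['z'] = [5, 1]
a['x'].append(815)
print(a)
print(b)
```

Key concept: shallow copy of dict with mutable values.
Step by step:
`a = {'x': [2, 6], 'y': [9, 9]}` → a = {'x': [2, 6], 'y': [9, 9]}
`b = a.copy()` → b = {'x': [2, 6], 'y': [9, 9]}
`b['z'] = [5, 1]` → b = {'x': [2, 6], 'y': [9, 9], 'z': [5, 1]}
`a['x'].append(815)` → a = {'x': [2, 6, 815], 'y': [9, 9]}; b = {'x': [2, 6, 815], 'y': [9, 9], 'z': [5, 1]}
`print(a)` → prints {'x': [2, 6, 815], 'y': [9, 9]}
`print(b)` → prints {'x': [2, 6, 815], 'y': [9, 9], 'z': [5, 1]}

Answer:
{'x': [2, 6, 815], 'y': [9, 9]}
{'x': [2, 6, 815], 'y': [9, 9], 'z': [5, 1]}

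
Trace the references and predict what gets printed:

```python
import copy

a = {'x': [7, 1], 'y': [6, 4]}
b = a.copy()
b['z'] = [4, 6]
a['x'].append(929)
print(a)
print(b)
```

Key concept: shallow copy of dict with mutable values.
Step by step:
`a = {'x': [7, 1], 'y': [6, 4]}` → a = {'x': [7, 1], 'y': [6, 4]}
`b = a.copy()` → b = {'x': [7, 1], 'y': [6, 4]}
`b['z'] = [4, 6]` → b = {'x': [7, 1], 'y': [6, 4], 'z': [4, 6]}
`a['x'].append(929)` → a = {'x': [7, 1, 929], 'y': [6, 4]}; b = {'x': [7, 1, 929], 'y': [6, 4], 'z': [4, 6]}
`print(a)` → prints {'x': [7, 1, 929], 'y': [6, 4]}
`print(b)` → prints {'x': [7, 1, 929], 'y': [6, 4], 'z': [4, 6]}

Answer:
{'x': [7, 1, 929], 'y': [6, 4]}
{'x': [7, 1, 929], 'y': [6, 4], 'z': [4, 6]}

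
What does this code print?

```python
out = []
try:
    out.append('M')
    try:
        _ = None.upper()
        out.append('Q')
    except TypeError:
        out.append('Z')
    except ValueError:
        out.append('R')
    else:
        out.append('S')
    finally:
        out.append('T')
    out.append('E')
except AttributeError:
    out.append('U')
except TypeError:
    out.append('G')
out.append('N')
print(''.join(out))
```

Execution trace: 'M' (try body) → 'T' (inner finally) → 'U' (except AttributeError) → 'N' (after the try/except). Output: MTUN

Answer: MTUN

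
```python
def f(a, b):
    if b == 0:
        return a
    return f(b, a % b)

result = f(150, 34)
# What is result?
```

f(150, 34) -> f(34, 14) -> f(14, 6) -> f(6, 2) -> f(2, 0) -> 2

Answer: 2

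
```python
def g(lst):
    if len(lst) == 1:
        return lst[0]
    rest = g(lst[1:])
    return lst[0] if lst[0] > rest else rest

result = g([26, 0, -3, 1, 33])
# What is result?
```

Recursive max over [26, 0, -3, 1, 33] = 33

Answer: 33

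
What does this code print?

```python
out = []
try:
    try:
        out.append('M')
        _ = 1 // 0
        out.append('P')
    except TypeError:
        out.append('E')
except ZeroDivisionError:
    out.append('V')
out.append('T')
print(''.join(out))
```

Execution trace: 'M' (try body) → 'V' (outer except ZeroDivisionError) → 'T' (after the try/except). Output: MVT

Answer: MVT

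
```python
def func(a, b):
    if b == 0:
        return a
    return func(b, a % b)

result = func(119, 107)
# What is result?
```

func(119, 107) -> func(107, 12) -> func(12, 11) -> func(11, 1) -> func(1, 0) -> 1

Answer: 1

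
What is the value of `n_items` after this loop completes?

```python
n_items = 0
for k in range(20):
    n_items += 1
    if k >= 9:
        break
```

Loop breaks when k reaches 9, n_items is 10
`n_items` takes the values: 0 → 1 → 2 → 3 → 4 → 5 → 6 → 7 → 8 → 9 → 10

Answer: 10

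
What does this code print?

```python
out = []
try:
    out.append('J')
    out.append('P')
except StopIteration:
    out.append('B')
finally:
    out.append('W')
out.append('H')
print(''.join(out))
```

Execution trace: 'J' (try body) → 'P' (try body, no exception) → 'W' (finally) → 'H' (after the try/except). Output: JPWH

Answer: JPWH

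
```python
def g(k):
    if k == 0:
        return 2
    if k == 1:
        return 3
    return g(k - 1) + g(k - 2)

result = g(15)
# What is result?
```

Build up from base cases: g(0)=2, g(1)=3, g(2)=5, g(3)=8, g(4)=13, g(5)=21, g(6)=34, ..., g(15)=2584

Answer: 2584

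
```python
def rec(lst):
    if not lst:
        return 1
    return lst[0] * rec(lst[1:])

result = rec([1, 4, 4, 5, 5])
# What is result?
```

Product over [1, 4, 4, 5, 5] = 1 * 4 * 4 * 5 * 5 = 400

Answer: 400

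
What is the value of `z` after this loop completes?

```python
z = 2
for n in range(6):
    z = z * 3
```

Multiply by 3, 6 times: 2 * 3^6 = 1458
`z` takes the values: 2 → 6 → 18 → 54 → 162 → 486 → 1458

Answer: 1458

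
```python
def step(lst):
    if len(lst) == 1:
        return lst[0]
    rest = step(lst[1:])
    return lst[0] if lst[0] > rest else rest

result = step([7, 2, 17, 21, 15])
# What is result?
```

Recursive max over [7, 2, 17, 21, 15] = 21

Answer: 21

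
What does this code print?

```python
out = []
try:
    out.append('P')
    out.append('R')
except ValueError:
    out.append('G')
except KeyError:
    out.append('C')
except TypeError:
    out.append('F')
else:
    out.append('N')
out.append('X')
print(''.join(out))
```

Execution trace: 'P' (try body) → 'R' (try body, no exception) → 'N' (else) → 'X' (after the try/except). Output: PRNX

Answer: PRNX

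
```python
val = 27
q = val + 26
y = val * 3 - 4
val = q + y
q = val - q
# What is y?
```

Trace:
`val = 27` → val = 27
`q = val + 26` → q = 53
`y = val * 3 - 4` → y = 77
`val = q + y` → val = 130
`q = val - q` → q = 77
So y = 77

Answer: 77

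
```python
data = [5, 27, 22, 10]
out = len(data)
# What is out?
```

Trace:
`data = [5, 27, 22, 10]` → data = [5, 27, 22, 10]
`out = len(data)` → out = 4
So out = 4

Answer: 4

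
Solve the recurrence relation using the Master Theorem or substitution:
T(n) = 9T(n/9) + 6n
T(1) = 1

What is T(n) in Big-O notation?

By Master Theorem: a=9, b=9, f(n)=6n. Since log_9(9) = 1 and f(n) = Θ(n^1), Case 2 applies. T(n) = O(n log n).

Answer: O(n log n)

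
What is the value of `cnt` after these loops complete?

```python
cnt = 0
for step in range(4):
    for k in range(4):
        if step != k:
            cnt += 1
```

4² - 4 (exclude diagonal)
`cnt` takes the values: 0 → 1 → 2 → 3 → 4 → 5 → 6 → 7 → 8 → 9 → 10 → 11 → 12

Answer: 12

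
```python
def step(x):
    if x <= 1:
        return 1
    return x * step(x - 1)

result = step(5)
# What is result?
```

step(5) = 5 * 4 * 3 * 2 * 1 = 120

Answer: 120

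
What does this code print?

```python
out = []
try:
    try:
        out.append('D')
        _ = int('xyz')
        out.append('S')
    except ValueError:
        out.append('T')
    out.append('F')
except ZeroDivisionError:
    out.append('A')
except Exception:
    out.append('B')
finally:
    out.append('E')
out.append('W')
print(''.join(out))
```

Execution trace: 'D' (inner try body) → 'T' (inner except ValueError) → 'F' (try body, no exception) → 'E' (finally) → 'W' (after the try/except). Output: DTFEW

Answer: DTFEW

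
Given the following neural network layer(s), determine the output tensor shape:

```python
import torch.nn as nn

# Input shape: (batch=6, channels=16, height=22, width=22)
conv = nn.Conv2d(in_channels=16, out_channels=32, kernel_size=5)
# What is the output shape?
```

Input: (6, 16, 22, 22) -> Output: (6, 32, 18, 18)

Answer: (6, 32, 18, 18)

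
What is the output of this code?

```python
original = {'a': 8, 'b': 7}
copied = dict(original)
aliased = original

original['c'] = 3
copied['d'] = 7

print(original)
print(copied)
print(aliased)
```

Key concept: dict() creates copy, assignment creates alias.
Step by step:
`original = {'a': 8, 'b': 7}` → original = {'a': 8, 'b': 7}
`copied = dict(original)` → copied = {'a': 8, 'b': 7}
`aliased = original` → aliased = {'a': 8, 'b': 7} (same object as original)
`original['c'] = 3` → original = {'a': 8, 'b': 7, 'c': 3} (same object as aliased); aliased = {'a': 8, 'b': 7, 'c': 3} (same object as original)
`copied['d'] = 7` → copied = {'a': 8, 'b': 7, 'd': 7}
`print(original)` → prints {'a': 8, 'b': 7, 'c': 3}
`print(copied)` → prints {'a': 8, 'b': 7, 'd': 7}
`print(aliased)` → prints {'a': 8, 'b': 7, 'c': 3}

Answer:
{'a': 8, 'b': 7, 'c': 3}
{'a': 8, 'b': 7, 'd': 7}
{'a': 8, 'b': 7, 'c': 3}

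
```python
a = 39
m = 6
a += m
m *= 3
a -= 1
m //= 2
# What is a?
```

Trace:
`a = 39` → a = 39
`m = 6` → m = 6
`a += m` → a = 45
`m *= 3` → m = 18
`a -= 1` → a = 44
`m //= 2` → m = 9
So a = 44

Answer: 44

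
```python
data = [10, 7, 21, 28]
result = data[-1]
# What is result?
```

Trace:
`data = [10, 7, 21, 28]` → data = [10, 7, 21, 28]
`result = data[-1]` → result = 28
So result = 28

Answer: 28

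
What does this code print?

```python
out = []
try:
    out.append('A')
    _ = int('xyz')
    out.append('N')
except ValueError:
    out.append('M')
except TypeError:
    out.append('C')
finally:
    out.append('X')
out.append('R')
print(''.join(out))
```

Execution trace: 'A' (try body) → 'M' (except ValueError) → 'X' (finally) → 'R' (after the try/except). Output: AMXR

Answer: AMXR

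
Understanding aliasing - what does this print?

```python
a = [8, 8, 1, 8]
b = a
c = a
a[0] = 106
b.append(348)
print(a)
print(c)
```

Key concept: multiple aliases.
Step by step:
`a = [8, 8, 1, 8]` → a = [8, 8, 1, 8]
`b = a` → b = [8, 8, 1, 8] (same object as a)
`c = a` → c = [8, 8, 1, 8] (same object as a, b)
`a[0] = 106` → a = [106, 8, 1, 8] (same object as b, c); b = [106, 8, 1, 8] (same object as a, c); c = [106, 8, 1, 8] (same object as a, b)
`b.append(348)` → a = [106, 8, 1, 8, 348] (same object as b, c); b = [106, 8, 1, 8, 348] (same object as a, c); c = [106, 8, 1, 8, 348] (same object as a, b)
`print(a)` → prints [106, 8, 1, 8, 348]
`print(c)` → prints [106, 8, 1, 8, 348]

Answer:
[106, 8, 1, 8, 348]
[106, 8, 1, 8, 348]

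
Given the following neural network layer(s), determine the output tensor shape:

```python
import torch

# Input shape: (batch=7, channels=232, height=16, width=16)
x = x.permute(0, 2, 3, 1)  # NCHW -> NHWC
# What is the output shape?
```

Input: (7, 232, 16, 16) -> Output: (7, 16, 16, 232)

Answer: (7, 16, 16, 232)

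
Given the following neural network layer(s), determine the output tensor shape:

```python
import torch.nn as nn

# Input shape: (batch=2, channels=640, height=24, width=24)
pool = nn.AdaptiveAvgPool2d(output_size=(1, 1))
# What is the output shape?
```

Input: (2, 640, 24, 24) -> Output: (2, 640, 1, 1)

Answer: (2, 640, 1, 1)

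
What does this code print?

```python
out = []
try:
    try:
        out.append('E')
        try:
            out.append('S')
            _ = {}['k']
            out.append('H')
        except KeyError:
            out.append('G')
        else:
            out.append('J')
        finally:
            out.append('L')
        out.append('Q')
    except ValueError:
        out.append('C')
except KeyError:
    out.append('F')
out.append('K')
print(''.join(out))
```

Execution trace: 'E' (try body) → 'S' (inner try body) → 'G' (inner except KeyError) → 'L' (inner finally) → 'Q' (try body, no exception) → 'K' (after the try/except). Output: ESGLQK

Answer: ESGLQK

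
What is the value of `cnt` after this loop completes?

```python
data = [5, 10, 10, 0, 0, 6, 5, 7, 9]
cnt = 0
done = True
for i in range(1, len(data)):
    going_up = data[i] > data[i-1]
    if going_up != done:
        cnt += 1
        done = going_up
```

Count direction changes in [5, 10, 10, 0, 0, 6, 5, 7, 9]
`cnt` takes the values: 0 → 1 → 2 → 3 → 4

Answer: 4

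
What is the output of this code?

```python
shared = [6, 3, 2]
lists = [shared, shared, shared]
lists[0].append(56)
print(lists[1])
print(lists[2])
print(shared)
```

Key concept: list of same reference.
Step by step:
`shared = [6, 3, 2]` → shared = [6, 3, 2]
`lists = [shared, shared, shared]` → lists = [[6, 3, 2], [6, 3, 2], [6, 3, 2]]
`lists[0].append(56)` → shared = [6, 3, 2, 56]; lists = [[6, 3, 2, 56], [6, 3, 2, 56], [6, 3, 2, 56]]
`print(lists[1])` → prints [6, 3, 2, 56]
`print(lists[2])` → prints [6, 3, 2, 56]
`print(shared)` → prints [6, 3, 2, 56]

Answer:
[6, 3, 2, 56]
[6, 3, 2, 56]
[6, 3, 2, 56]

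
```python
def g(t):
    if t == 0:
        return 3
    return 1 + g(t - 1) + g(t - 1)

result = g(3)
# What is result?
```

g(t) = 1 + 2·g(t-1), g(0)=3. Closed form: (3+1)·2^3 - 1 = 31.

Answer: 31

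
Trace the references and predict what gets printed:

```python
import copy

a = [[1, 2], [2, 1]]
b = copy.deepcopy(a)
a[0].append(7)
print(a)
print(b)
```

Key concept: deep copy is fully independent.
Step by step:
`a = [[1, 2], [2, 1]]` → a = [[1, 2], [2, 1]]
`b = copy.deepcopy(a)` → b = [[1, 2], [2, 1]]
`a[0].append(7)` → a = [[1, 2, 7], [2, 1]]
`print(a)` → prints [[1, 2, 7], [2, 1]]
`print(b)` → prints [[1, 2], [2, 1]]

Answer:
[[1, 2, 7], [2, 1]]
[[1, 2], [2, 1]]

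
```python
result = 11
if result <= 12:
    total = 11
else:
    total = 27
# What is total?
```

Trace:
`result = 11` → result = 11
`if result <= 12: ...` → result <= 12 is True → total = 11
So total = 11

Answer: 11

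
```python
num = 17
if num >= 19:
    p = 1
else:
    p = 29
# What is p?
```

Trace:
`num = 17` → num = 17
`if num >= 19: ...` → num >= 19 is False, take else branch → p = 29
So p = 29

Answer: 29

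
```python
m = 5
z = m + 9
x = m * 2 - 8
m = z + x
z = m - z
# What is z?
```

Trace:
`m = 5` → m = 5
`z = m + 9` → z = 14
`x = m * 2 - 8` → x = 2
`m = z + x` → m = 16
`z = m - z` → z = 2
So z = 2

Answer: 2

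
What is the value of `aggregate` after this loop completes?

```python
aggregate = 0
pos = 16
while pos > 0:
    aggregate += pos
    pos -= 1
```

Sum 16 down to 1
`aggregate` takes the values: 0 → 16 → 31 → 45 → 58 → 70 → 81 → 91 → 100 → 108 → 115 → 121 → 126 → 130 → 133 → 135 → 136

Answer: 136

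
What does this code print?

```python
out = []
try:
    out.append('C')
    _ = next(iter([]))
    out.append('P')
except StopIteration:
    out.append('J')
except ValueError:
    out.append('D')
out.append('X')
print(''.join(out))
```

Execution trace: 'C' (try body) → 'J' (except StopIteration) → 'X' (after the try/except). Output: CJX

Answer: CJX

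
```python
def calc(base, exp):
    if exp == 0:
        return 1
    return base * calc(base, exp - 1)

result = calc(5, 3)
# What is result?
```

calc(5, 3) = 5 * 5 * 5 = 125

Answer: 125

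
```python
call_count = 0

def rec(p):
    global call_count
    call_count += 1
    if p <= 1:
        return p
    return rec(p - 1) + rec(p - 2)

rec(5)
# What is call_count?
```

Calls(p) = 1 + Calls(p-1) + Calls(p-2); Calls(0)=Calls(1)=1. For p=5 this gives 15.

Answer: 15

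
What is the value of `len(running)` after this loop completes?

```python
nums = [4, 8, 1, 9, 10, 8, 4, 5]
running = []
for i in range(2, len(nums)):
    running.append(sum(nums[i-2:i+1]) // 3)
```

Number of 3-element averages
`running` takes the values: [] → [4] → [4, 6] → [4, 6, 6] → [4, 6, 6, 9] → [4, 6, 6, 9, 7] → [4, 6, 6, 9, 7, 5]
So `len(running)` = 6

Answer: 6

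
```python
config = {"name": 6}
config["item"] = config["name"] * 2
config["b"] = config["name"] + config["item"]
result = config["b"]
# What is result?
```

Trace:
`config = {"name": 6}` → config = {'name': 6}
`config["item"] = config["name"] * 2` → config = {'name': 6, 'item': 12}
`config["b"] = config["name"] + config["item"]` → config = {'name': 6, 'item': 12, 'b': 18}
`result = config["b"]` → result = 18
So result = 18

Answer: 18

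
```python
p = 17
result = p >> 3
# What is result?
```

Trace:
`p = 17` → p = 17
`result = p >> 3` → result = 2
So result = 2

Answer: 2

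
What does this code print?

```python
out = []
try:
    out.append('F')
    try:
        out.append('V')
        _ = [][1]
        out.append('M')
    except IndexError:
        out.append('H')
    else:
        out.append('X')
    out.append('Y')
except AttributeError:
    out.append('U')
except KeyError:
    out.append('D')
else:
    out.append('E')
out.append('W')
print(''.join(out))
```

Execution trace: 'F' (try body) → 'V' (inner try body) → 'H' (inner except IndexError) → 'Y' (try body, no exception) → 'E' (else) → 'W' (after the try/except). Output: FVHYEW

Answer: FVHYEW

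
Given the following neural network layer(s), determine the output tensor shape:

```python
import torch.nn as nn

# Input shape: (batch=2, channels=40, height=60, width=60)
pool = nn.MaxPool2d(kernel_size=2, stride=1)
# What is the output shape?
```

Input: (2, 40, 60, 60) -> Output: (2, 40, 59, 59)

Answer: (2, 40, 59, 59)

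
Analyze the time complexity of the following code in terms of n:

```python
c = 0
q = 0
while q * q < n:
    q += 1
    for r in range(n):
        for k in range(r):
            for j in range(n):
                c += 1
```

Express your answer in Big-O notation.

Each loop level contributes: √n × n × n × n. Multiplying the contributions gives O(n^3√n).

Answer: O(n^3√n)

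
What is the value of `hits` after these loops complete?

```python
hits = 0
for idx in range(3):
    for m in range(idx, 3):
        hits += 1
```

Upper triangle: 3 + 2 + ... + 1
`hits` takes the values: 0 → 1 → 2 → 3 → 4 → 5 → 6

Answer: 6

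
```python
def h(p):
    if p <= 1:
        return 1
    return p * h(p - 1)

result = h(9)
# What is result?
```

h(9) = 9 * 8 * 7 * 6 * 5 * 4 * 3 * 2 * 1 = 362880

Answer: 362880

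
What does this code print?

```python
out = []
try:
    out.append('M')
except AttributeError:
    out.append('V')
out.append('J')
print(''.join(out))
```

Execution trace: 'M' (try body, no exception) → 'J' (after the try/except). Output: MJ

Answer: MJ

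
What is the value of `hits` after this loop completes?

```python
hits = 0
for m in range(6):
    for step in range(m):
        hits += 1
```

Triangle number: 0+1+2+...+5
`hits` takes the values: 0 → 1 → 2 → 3 → 4 → 5 → 6 → 7 → 8 → 9 → 10 → 11 → 12 → 13 → 14 → 15

Answer: 15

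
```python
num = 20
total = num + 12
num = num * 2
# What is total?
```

Trace:
`num = 20` → num = 20
`total = num + 12` → total = 32
`num = num * 2` → num = 40
So total = 32

Answer: 32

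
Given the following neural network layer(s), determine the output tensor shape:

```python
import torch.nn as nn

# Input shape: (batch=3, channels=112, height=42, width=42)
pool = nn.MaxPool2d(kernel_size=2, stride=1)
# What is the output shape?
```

Input: (3, 112, 42, 42) -> Output: (3, 112, 41, 41)

Answer: (3, 112, 41, 41)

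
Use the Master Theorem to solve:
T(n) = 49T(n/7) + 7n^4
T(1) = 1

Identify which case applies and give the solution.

a=49, b=7, f(n)=7n^4. log_7(49) = 2. Since c=4 > 2 and the regularity condition holds (49(n/7)^4 = (49/7^4)n^4 with 49/7^4 < 1), Case 3 applies: T(n) = Θ(f(n)) = O(n^4).

Answer: O(n^4) - Case 3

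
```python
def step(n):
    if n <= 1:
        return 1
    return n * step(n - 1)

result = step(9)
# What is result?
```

step(9) = 9 * 8 * 7 * 6 * 5 * 4 * 3 * 2 * 1 = 362880

Answer: 362880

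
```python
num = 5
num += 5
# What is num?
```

Trace:
`num = 5` → num = 5
`num += 5` → num = 10
So num = 10

Answer: 10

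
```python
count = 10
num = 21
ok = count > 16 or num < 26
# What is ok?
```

Trace:
`count = 10` → count = 10
`num = 21` → num = 21
`ok = count > 16 or num < 26` → ok = True
So ok = True

Answer: True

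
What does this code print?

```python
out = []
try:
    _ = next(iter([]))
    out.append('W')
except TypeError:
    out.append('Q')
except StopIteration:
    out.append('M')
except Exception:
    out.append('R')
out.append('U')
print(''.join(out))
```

Execution trace: 'M' (except StopIteration) → 'U' (after the try/except). Output: MU

Answer: MU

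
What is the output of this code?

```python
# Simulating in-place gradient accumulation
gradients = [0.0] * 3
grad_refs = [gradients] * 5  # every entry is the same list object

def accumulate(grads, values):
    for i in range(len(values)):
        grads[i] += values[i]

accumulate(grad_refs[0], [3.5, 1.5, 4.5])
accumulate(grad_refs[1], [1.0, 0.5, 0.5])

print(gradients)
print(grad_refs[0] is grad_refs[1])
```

Key concept: gradient accumulation aliasing.
Step by step:
`gradients = [0.0] * 3` → gradients = [0.0, 0.0, 0.0]
`grad_refs = [gradients] * 5` → grad_refs = [[0.0, 0.0, 0.0], [0.0, 0.0, 0.0], [0.0, 0.0, 0.0], [0.0, 0.0, 0.0], [0.0, 0.0, 0.0]]
`accumulate(grad_refs[0], [3.5, 1.5, 4.5])` → gradients = [3.5, 1.5, 4.5]; grad_refs = [[3.5, 1.5, 4.5], [3.5, 1.5, 4.5], [3.5, 1.5, 4.5], [3.5, 1.5, 4.5], [3.5, 1.5, 4.5]]
`accumulate(grad_refs[1], [1.0, 0.5, 0.5])` → gradients = [4.5, 2.0, 5.0]; grad_refs = [[4.5, 2.0, 5.0], [4.5, 2.0, 5.0], [4.5, 2.0, 5.0], [4.5, 2.0, 5.0], [4.5, 2.0, 5.0]]
`print(gradients)` → prints [4.5, 2.0, 5.0]
`print(grad_refs[0] is grad_refs[1])` → prints True

Answer:
[4.5, 2.0, 5.0]
True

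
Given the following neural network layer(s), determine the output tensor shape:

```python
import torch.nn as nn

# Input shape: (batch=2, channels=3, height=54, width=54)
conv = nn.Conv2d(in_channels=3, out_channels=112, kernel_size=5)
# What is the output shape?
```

Input: (2, 3, 54, 54) -> Output: (2, 112, 50, 50)

Answer: (2, 112, 50, 50)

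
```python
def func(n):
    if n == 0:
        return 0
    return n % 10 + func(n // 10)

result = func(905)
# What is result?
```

Sum of digits of 905: 5 + 0 + 9 = 14

Answer: 14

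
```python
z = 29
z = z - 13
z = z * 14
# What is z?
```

Trace:
`z = 29` → z = 29
`z = z - 13` → z = 16
`z = z * 14` → z = 224
So z = 224

Answer: 224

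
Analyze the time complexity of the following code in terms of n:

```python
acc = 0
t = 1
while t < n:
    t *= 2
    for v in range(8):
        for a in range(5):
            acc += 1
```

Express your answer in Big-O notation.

Each loop level contributes: log n × 1 × 1. Multiplying the contributions gives O(log n).

Answer: O(log n)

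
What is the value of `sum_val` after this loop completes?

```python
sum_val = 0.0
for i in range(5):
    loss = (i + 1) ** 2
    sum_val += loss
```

Sum of squared losses 1² + 2² + ... + 5²
`sum_val` takes the values: 0.0 → 1.0 → 5.0 → 14.0 → 30.0 → 55.0

Answer: 55.0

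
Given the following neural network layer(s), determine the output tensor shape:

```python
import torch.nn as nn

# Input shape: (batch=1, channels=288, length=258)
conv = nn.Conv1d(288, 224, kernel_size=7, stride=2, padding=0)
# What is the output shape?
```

Input: (1, 288, 258) -> Output: (1, 224, 126)

Answer: (1, 224, 126)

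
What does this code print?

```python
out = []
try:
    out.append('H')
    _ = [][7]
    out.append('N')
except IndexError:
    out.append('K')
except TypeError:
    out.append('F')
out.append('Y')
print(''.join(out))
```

Execution trace: 'H' (try body) → 'K' (except IndexError) → 'Y' (after the try/except). Output: HKY

Answer: HKY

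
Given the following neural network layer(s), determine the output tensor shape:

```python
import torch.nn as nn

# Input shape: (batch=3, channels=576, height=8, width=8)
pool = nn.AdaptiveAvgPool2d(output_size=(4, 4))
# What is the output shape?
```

Input: (3, 576, 8, 8) -> Output: (3, 576, 4, 4)

Answer: (3, 576, 4, 4)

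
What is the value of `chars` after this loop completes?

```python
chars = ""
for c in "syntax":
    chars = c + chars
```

Reverse 'syntax'
`chars` takes the values: "" → "s" → "ys" → "nys" → "tnys" → "atnys" → "xatnys"

Answer: "xatnys"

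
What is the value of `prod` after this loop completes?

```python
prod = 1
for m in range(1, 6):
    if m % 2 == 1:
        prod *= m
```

Product of odd numbers 1 to 5
`prod` takes the values: 1 → 3 → 15

Answer: 15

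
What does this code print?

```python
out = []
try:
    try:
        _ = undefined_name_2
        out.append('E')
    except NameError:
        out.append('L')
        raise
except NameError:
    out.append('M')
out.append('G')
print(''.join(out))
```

Execution trace: 'L' (except NameError) → 'M' (outer except NameError) → 'G' (after the try/except). Output: LMG

Answer: LMG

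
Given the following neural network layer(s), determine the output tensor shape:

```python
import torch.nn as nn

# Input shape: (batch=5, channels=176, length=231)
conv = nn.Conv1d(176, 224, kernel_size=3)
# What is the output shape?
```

Input: (5, 176, 231) -> Output: (5, 224, 229)

Answer: (5, 224, 229)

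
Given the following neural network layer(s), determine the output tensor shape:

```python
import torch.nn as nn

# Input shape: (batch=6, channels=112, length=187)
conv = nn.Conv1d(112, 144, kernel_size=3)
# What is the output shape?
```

Input: (6, 112, 187) -> Output: (6, 144, 185)

Answer: (6, 144, 185)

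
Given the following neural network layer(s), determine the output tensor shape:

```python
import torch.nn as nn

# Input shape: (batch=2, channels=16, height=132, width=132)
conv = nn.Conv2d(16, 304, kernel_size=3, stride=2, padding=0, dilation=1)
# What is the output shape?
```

Input: (2, 16, 132, 132) -> Output: (2, 304, 65, 65)

Answer: (2, 304, 65, 65)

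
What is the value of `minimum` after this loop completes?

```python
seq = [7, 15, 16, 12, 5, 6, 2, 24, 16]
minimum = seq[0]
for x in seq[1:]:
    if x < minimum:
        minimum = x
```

Minimum of [7, 15, 16, 12, 5, 6, 2, 24, 16]
`minimum` takes the values: 7 → 5 → 2

Answer: 2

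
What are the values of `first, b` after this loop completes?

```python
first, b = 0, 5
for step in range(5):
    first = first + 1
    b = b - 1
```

first goes 0→5, b goes 5→0
`first, b` takes the values: (0, 5) → (1, 5) → (1, 4) → (2, 4) → (2, 3) → (3, 3) → (3, 2) → (4, 2) → (4, 1) → (5, 1) → (5, 0)

Answer: 5, 0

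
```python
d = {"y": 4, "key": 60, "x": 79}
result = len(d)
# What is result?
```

Trace:
`d = {"y": 4, "key": 60, "x": 79}` → d = {'y': 4, 'key': 60, 'x': 79}
`result = len(d)` → result = 3
So result = 3

Answer: 3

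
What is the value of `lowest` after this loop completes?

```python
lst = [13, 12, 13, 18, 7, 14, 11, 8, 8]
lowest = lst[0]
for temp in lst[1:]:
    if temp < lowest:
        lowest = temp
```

Minimum of [13, 12, 13, 18, 7, 14, 11, 8, 8]
`lowest` takes the values: 13 → 12 → 7

Answer: 7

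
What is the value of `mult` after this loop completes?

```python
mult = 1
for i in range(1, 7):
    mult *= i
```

6! = 720
`mult` takes the values: 1 → 2 → 6 → 24 → 120 → 720

Answer: 720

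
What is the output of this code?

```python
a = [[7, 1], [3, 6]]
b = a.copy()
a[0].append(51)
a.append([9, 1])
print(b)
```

Key concept: shallow copy with nested lists.
Step by step:
`a = [[7, 1], [3, 6]]` → a = [[7, 1], [3, 6]]
`b = a.copy()` → b = [[7, 1], [3, 6]]
`a[0].append(51)` → a = [[7, 1, 51], [3, 6]]; b = [[7, 1, 51], [3, 6]]
`a.append([9, 1])` → a = [[7, 1, 51], [3, 6], [9, 1]]
`print(b)` → prints [[7, 1, 51], [3, 6]]

Answer: [[7, 1, 51], [3, 6]]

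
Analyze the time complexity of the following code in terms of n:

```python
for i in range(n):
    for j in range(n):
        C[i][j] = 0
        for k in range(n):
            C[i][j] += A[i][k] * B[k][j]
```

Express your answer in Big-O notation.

This is Naive matrix multiplication. Time complexity: O(n³).

Answer: O(n³)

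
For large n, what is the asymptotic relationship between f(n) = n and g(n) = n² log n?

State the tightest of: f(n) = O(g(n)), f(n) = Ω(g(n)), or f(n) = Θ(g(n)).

n vs n² log n: f(n) = O(g(n)) but not Ω(g(n)) — n² log n grows strictly faster than n.

Answer: f(n) = O(g(n)) but not Ω(g(n)) — n² log n grows strictly faster than n.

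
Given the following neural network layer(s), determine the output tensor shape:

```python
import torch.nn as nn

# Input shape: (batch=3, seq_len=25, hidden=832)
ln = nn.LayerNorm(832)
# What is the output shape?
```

Input: (3, 25, 832) -> Output: (3, 25, 832)

Answer: (3, 25, 832)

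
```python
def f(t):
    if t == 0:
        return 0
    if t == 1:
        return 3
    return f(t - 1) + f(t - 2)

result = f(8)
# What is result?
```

Build up from base cases: f(0)=0, f(1)=3, f(2)=3, f(3)=6, f(4)=9, f(5)=15, f(6)=24, ..., f(8)=63

Answer: 63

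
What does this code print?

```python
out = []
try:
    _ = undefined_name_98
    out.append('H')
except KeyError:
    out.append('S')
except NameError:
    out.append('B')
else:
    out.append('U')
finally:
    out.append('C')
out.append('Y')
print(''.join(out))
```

Execution trace: 'B' (except NameError) → 'C' (finally) → 'Y' (after the try/except). Output: BCY

Answer: BCY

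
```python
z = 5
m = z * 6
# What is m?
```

Trace:
`z = 5` → z = 5
`m = z * 6` → m = 30
So m = 30

Answer: 30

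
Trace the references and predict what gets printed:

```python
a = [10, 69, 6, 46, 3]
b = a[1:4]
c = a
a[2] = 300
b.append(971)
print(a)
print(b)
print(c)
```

Key concept: slice vs alias.
Step by step:
`a = [10, 69, 6, 46, 3]` → a = [10, 69, 6, 46, 3]
`b = a[1:4]` → b = [69, 6, 46]
`c = a` → c = [10, 69, 6, 46, 3] (same object as a)
`a[2] = 300` → a = [10, 69, 300, 46, 3] (same object as c); c = [10, 69, 300, 46, 3] (same object as a)
`b.append(971)` → b = [69, 6, 46, 971]
`print(a)` → prints [10, 69, 300, 46, 3]
`print(b)` → prints [69, 6, 46, 971]
`print(c)` → prints [10, 69, 300, 46, 3]

Answer:
[10, 69, 300, 46, 3]
[69, 6, 46, 971]
[10, 69, 300, 46, 3]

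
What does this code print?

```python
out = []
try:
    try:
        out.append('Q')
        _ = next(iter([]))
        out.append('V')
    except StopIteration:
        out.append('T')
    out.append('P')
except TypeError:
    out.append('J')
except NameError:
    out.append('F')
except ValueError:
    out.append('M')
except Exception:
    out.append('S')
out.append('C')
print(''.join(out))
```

Execution trace: 'Q' (inner try body) → 'T' (inner except StopIteration) → 'P' (try body, no exception) → 'C' (after the try/except). Output: QTPC

Answer: QTPC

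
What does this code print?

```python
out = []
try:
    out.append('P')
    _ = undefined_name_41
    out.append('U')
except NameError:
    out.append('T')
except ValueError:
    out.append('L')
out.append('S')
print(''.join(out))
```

Execution trace: 'P' (try body) → 'T' (except NameError) → 'S' (after the try/except). Output: PTS

Answer: PTS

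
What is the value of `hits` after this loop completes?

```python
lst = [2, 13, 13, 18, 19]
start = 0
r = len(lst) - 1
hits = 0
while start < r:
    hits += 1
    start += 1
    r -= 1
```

Iterations until pointers meet (list length 5)
`hits` takes the values: 0 → 1 → 2

Answer: 2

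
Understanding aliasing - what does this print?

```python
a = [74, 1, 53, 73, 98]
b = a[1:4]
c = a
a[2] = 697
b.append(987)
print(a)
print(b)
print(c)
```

Key concept: slice vs alias.
Step by step:
`a = [74, 1, 53, 73, 98]` → a = [74, 1, 53, 73, 98]
`b = a[1:4]` → b = [1, 53, 73]
`c = a` → c = [74, 1, 53, 73, 98] (same object as a)
`a[2] = 697` → a = [74, 1, 697, 73, 98] (same object as c); c = [74, 1, 697, 73, 98] (same object as a)
`b.append(987)` → b = [1, 53, 73, 987]
`print(a)` → prints [74, 1, 697, 73, 98]
`print(b)` → prints [1, 53, 73, 987]
`print(c)` → prints [74, 1, 697, 73, 98]

Answer:
[74, 1, 697, 73, 98]
[1, 53, 73, 987]
[74, 1, 697, 73, 98]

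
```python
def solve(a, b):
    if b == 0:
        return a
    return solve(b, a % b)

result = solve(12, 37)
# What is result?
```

solve(12, 37) -> solve(37, 12) -> solve(12, 1) -> solve(1, 0) -> 1

Answer: 1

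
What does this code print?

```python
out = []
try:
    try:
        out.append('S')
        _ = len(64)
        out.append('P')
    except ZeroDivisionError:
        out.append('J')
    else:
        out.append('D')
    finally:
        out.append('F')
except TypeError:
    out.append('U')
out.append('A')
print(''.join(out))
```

Execution trace: 'S' (inner try body) → 'F' (inner finally) → 'U' (outer except TypeError) → 'A' (after the try/except). Output: SFUA

Answer: SFUA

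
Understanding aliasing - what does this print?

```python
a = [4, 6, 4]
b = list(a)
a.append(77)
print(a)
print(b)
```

Key concept: list() constructor creates copy.
Step by step:
`a = [4, 6, 4]` → a = [4, 6, 4]
`b = list(a)` → b = [4, 6, 4]
`a.append(77)` → a = [4, 6, 4, 77]
`print(a)` → prints [4, 6, 4, 77]
`print(b)` → prints [4, 6, 4]

Answer:
[4, 6, 4, 77]
[4, 6, 4]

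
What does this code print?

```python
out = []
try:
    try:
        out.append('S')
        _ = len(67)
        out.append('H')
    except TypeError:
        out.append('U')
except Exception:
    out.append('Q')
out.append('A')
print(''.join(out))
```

Execution trace: 'S' (inner try body) → 'U' (inner except TypeError) → 'A' (after the try/except). Output: SUA

Answer: SUA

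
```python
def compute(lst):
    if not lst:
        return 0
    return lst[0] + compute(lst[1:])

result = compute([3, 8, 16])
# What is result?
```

3 + 8 + 16 + 0 = 27

Answer: 27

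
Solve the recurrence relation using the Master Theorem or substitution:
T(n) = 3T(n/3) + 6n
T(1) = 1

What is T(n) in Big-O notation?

By Master Theorem: a=3, b=3, f(n)=6n. Since log_3(3) = 1 and f(n) = Θ(n^1), Case 2 applies. T(n) = O(n log n).

Answer: O(n log n)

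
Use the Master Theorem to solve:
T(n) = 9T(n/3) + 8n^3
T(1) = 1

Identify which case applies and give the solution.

a=9, b=3, f(n)=8n^3. log_3(9) = 2. Since c=3 > 2 and the regularity condition holds (9(n/3)^3 = (9/3^3)n^3 with 9/3^3 < 1), Case 3 applies: T(n) = Θ(f(n)) = O(n^3).

Answer: O(n^3) - Case 3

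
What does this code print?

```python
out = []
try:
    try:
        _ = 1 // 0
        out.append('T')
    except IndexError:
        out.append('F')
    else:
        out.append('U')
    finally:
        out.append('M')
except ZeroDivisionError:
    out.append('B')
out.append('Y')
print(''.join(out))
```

Execution trace: 'M' (finally) → 'B' (outer except ZeroDivisionError) → 'Y' (after the try/except). Output: MBY

Answer: MBY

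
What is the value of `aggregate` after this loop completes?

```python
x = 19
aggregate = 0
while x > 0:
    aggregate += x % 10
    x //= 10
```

Sum digits of 19
`aggregate` takes the values: 0 → 9 → 10

Answer: 10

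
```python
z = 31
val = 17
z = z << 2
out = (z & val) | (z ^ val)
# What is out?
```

Trace:
`z = 31` → z = 31
`val = 17` → val = 17
`z = z << 2` → z = 124
`out = (z & val) | (z ^ val)` → out = 125
So out = 125

Answer: 125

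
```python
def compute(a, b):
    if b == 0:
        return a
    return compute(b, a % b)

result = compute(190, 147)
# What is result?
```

compute(190, 147) -> compute(147, 43) -> compute(43, 18) -> compute(18, 7) -> compute(7, 4) -> compute(4, 3) -> compute(3, 1) -> compute(1, 0) -> 1

Answer: 1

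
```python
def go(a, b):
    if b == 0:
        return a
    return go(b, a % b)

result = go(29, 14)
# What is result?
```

go(29, 14) -> go(14, 1) -> go(1, 0) -> 1

Answer: 1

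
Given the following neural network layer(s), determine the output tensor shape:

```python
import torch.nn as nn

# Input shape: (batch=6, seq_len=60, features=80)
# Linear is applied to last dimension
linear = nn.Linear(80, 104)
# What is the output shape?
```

Input: (6, 60, 80) -> Output: (6, 60, 104)

Answer: (6, 60, 104)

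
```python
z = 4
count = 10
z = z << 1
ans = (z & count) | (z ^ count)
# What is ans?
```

Trace:
`z = 4` → z = 4
`count = 10` → count = 10
`z = z << 1` → z = 8
`ans = (z & count) | (z ^ count)` → ans = 10
So ans = 10

Answer: 10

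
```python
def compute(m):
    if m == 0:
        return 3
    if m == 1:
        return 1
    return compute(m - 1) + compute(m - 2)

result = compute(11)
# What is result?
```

Build up from base cases: compute(0)=3, compute(1)=1, compute(2)=4, compute(3)=5, compute(4)=9, compute(5)=14, compute(6)=23, ..., compute(11)=254

Answer: 254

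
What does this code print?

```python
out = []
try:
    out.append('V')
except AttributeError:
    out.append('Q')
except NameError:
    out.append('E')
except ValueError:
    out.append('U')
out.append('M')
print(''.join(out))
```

Execution trace: 'V' (try body, no exception) → 'M' (after the try/except). Output: VM

Answer: VM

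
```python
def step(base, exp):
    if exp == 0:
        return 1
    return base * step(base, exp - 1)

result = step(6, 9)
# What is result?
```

step(6, 9) = 6 * 6 * 6 * 6 * 6 * 6 * 6 * 6 * 6 = 10077696

Answer: 10077696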